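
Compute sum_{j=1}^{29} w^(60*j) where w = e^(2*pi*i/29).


Step 1: The sum sum_{j=1}^{n} w^(k*j) equals n if n | k, else 0.
Step 2: Here n = 29, k = 60
Step 3: Does n divide k? 29 | 60 -> False
Step 4: Sum = 0

0


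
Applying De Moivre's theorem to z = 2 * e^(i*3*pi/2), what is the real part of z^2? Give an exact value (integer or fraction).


Step 1: By De Moivre's theorem, z^2 = 2^2 * e^(i*2*3*pi/2) = 4 * (cos(3*pi) + i*sin(3*pi))
Step 2: |z|^2 = 2^2 = 4
Step 3: Reduce the angle mod 2*pi: 3*pi - 2*pi = pi
Step 4: cos(pi) = -1
Step 5: Re(z^2) = 4 * (-1) = -4

-4


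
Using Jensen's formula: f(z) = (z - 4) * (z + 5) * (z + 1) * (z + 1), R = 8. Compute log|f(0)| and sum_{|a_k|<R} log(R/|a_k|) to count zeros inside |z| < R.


Jensen's formula: (1/2pi)*integral log|f(Re^it)|dt = log|f(0)| + sum_{|a_k|<R} log(R/|a_k|)
Step 1: f(0) = (-4) * 5 * 1 * 1 = -20
Step 2: log|f(0)| = log|4| + log|-5| + log|-1| + log|-1| = 2.9957
Step 3: Zeros inside |z| < 8: 4, -5, -1, -1
Step 4: Jensen sum = log(8/4) + log(8/5) + log(8/1) + log(8/1) = 5.322
Step 5: n(R) = number of terms in the Jensen sum = count of zeros inside |z| < 8 = 4

4


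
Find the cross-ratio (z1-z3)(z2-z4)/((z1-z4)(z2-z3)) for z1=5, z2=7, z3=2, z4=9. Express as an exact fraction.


Step 1: (z1-z3)(z2-z4) = 3 * (-2) = -6
Step 2: (z1-z4)(z2-z3) = (-4) * 5 = -20
Step 3: Cross-ratio = 6/20 = 3/10

3/10


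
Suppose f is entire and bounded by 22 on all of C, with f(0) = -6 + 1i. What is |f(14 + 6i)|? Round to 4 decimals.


Step 1: By Liouville's theorem, a bounded entire function is constant.
Step 2: f(z) = f(0) = -6 + 1i for all z.
Step 3: |f(w)| = |-6 + 1i| = sqrt(36 + 1)
Step 4: = 6.0828

6.0828


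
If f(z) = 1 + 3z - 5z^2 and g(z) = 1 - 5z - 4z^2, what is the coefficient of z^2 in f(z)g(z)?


Step 1: z^2 term in f*g comes from: (1)*(-4z^2) + (3z)*(-5z) + (-5z^2)*(1)
Step 2: = -4 - 15 - 5
Step 3: = -24

-24


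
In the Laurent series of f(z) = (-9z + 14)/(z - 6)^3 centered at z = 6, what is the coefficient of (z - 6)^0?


Step 1: Write the numerator in powers of (z - 6): -9z + 14 = -9(z - 6) + (-9*6 + 14) = -9(z - 6) - 40
Step 2: Divide by (z - 6)^3: f(z) = -40(z - 6)^(-3) - 9(z - 6)^(-2)
Step 3: This finite sum is the Laurent series of f about z = 6.
Step 4: Only the powers -3 and -2 appear, so the coefficient of (z - 6)^0 = 0

0


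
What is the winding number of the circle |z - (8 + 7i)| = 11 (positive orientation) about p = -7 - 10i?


Step 1: Center c = (8, 7), radius = 11
Step 2: |p - c|^2 = (-15)^2 + (-17)^2 = 514
Step 3: r^2 = 121
Step 4: |p-c| > r so winding number = 0

0


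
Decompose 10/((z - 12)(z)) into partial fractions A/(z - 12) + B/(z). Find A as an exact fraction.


Step 1: Multiply both sides by (z - 12) and set z = 12
Step 2: A = 10 / (12 - 0)
Step 3: A = 10 / 12
Step 4: A = 5/6

5/6


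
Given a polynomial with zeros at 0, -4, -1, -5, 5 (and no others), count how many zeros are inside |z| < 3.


Step 1: Check each root:
  z = 0: |0| = 0 < 3
  z = -4: |-4| = 4 >= 3
  z = -1: |-1| = 1 < 3
  z = -5: |-5| = 5 >= 3
  z = 5: |5| = 5 >= 3
Step 2: Count = 2

2


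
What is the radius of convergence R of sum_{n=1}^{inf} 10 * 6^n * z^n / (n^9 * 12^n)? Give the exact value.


Step 1: General term a_n = 10 * 6^n / (n^9 * 12^n)
Step 2: By the root test, |a_n|^(1/n) = 10^(1/n) * 6 / (n^(9/n) * 12) -> 6/12 as n -> infinity (since 10^(1/n) -> 1 and n^(9/n) -> 1)
Step 3: R = 1/lim|a_n|^(1/n) = 12/6 = 2

2


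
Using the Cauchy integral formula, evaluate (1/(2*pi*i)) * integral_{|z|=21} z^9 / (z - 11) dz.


Step 1: f(z) = z^9, a = 11 is inside |z| = 21
Step 2: By Cauchy integral formula: (1/(2pi*i)) * integral = f(a)
Step 3: f(11) = 11^9 = 2357947691

2357947691


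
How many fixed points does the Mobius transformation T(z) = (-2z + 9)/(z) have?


Step 1: Fixed points satisfy T(z) = z
Step 2: z^2 + 2z - 9 = 0
Step 3: Discriminant = 2^2 - 4*1*(-9) = 40
Step 4: Number of fixed points = 2

2


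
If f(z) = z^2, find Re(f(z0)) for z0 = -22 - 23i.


Step 1: z0 = -22 - 23i
Step 2: z0^2 = (-22)^2 - (-23)^2 + 1012i
Step 3: real part = 484 - 529 = -45

-45


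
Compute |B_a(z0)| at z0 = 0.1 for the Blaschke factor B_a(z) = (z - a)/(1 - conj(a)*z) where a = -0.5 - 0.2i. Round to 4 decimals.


Step 1: Numerator z0 - a = 0.1 - (-0.5 - 0.2i) = 0.6 + 0.2i
Step 2: Denominator 1 - conj(a)*z0 = 1 - (-0.5 + 0.2i)*0.1 = 1.05 - 0.02i
Step 3: |z0 - a|^2 = 0.6^2 + 0.2^2 = 0.4; |1 - conj(a)*z0|^2 = 1.05^2 + (-0.02)^2 = 1.1029
Step 4: |B_a(0.1)| = sqrt(0.4 / 1.1029) = sqrt(0.36268)
Step 5: = 0.6022

0.6022


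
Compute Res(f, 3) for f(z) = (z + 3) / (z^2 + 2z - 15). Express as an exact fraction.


Step 1: Q(z) = z^2 + 2z - 15 = (z - 3)(z + 5)
Step 2: Q'(z) = 2z + 2
Step 3: Q'(3) = 8, P(3) = 6
Step 4: Res = P(3)/Q'(3) = 6/8 = 3/4

3/4


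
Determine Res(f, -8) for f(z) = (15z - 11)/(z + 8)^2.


Step 1: Pole of order 2 at z = -8
Step 2: Res = lim d/dz [(z + 8)^2 * f(z)] as z -> -8
Step 3: (z + 8)^2 * f(z) = 15z - 11
Step 4: d/dz[15z - 11] = 15

15


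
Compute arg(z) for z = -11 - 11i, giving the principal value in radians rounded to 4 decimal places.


Step 1: z = -11 - 11i
Step 2: arg(z) = atan2(-11, -11)
Step 3: arg(z) = -2.3562

-2.3562


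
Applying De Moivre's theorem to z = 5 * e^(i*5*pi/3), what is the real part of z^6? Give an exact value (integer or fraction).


Step 1: By De Moivre's theorem, z^6 = 5^6 * e^(i*6*5*pi/3) = 15625 * (cos(10*pi) + i*sin(10*pi))
Step 2: |z|^6 = 5^6 = 15625
Step 3: Reduce the angle mod 2*pi: 10*pi - 10*pi = 0
Step 4: cos(0) = 1
Step 5: Re(z^6) = 15625 * 1 = 15625

15625


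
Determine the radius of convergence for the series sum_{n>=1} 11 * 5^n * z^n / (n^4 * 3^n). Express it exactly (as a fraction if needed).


Step 1: General term a_n = 11 * 5^n / (n^4 * 3^n)
Step 2: By the root test, |a_n|^(1/n) = 11^(1/n) * 5 / (n^(4/n) * 3) -> 5/3 as n -> infinity (since 11^(1/n) -> 1 and n^(4/n) -> 1)
Step 3: R = 1/lim|a_n|^(1/n) = 3/5

3/5


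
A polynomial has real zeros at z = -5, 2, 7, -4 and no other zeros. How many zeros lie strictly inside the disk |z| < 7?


Step 1: Check each root:
  z = -5: |-5| = 5 < 7
  z = 2: |2| = 2 < 7
  z = 7: |7| = 7 >= 7
  z = -4: |-4| = 4 < 7
Step 2: Count = 3

3


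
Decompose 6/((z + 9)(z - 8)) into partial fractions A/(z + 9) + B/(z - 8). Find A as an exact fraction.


Step 1: Multiply both sides by (z + 9) and set z = -9
Step 2: A = 6 / (-9 - 8)
Step 3: A = 6 / (-17)
Step 4: A = -6/17

-6/17


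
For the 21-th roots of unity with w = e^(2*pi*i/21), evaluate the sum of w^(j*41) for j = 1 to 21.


Step 1: The sum sum_{j=1}^{n} w^(k*j) equals n if n | k, else 0.
Step 2: Here n = 21, k = 41
Step 3: Does n divide k? 21 | 41 -> False
Step 4: Sum = 0

0


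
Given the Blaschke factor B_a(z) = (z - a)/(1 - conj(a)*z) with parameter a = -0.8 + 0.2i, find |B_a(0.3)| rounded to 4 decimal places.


Step 1: Numerator z0 - a = 0.3 - (-0.8 + 0.2i) = 1.1 - 0.2i
Step 2: Denominator 1 - conj(a)*z0 = 1 - (-0.8 - 0.2i)*0.3 = 1.24 + 0.06i
Step 3: |z0 - a|^2 = 1.1^2 + (-0.2)^2 = 1.25; |1 - conj(a)*z0|^2 = 1.24^2 + 0.06^2 = 1.5412
Step 4: |B_a(0.3)| = sqrt(1.25 / 1.5412) = sqrt(0.811056)
Step 5: = 0.9006

0.9006


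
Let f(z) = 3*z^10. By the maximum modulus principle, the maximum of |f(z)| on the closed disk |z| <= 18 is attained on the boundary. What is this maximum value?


Step 1: On |z| = 18, |f(z)| = 3 * |z|^10 = 3 * 18^10
Step 2: By maximum modulus principle, maximum is on boundary.
Step 3: Maximum = 3 * 3570467226624 = 10711401679872

10711401679872


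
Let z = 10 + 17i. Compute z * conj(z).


Step 1: conj(z) = 10 - 17i
Step 2: z * conj(z) = 10^2 + 17^2
Step 3: = 100 + 289 = 389

389


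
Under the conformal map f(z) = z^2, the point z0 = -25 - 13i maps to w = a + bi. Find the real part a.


Step 1: z0 = -25 - 13i
Step 2: z0^2 = (-25)^2 - (-13)^2 + 650i
Step 3: real part = 625 - 169 = 456

456


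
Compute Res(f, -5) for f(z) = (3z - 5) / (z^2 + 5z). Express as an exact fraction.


Step 1: Q(z) = z^2 + 5z = (z + 5)(z)
Step 2: Q'(z) = 2z + 5
Step 3: Q'(-5) = -5, P(-5) = -20
Step 4: Res = P(-5)/Q'(-5) = -20/(-5) = 4

4


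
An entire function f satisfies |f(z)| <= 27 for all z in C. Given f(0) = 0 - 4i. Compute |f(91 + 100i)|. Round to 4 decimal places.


Step 1: By Liouville's theorem, a bounded entire function is constant.
Step 2: f(z) = f(0) = 0 - 4i for all z.
Step 3: |f(w)| = |0 - 4i| = sqrt(0 + 16)
Step 4: = 4.0

4.0


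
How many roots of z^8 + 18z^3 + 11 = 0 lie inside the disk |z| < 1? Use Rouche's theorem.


Step 1: On |z| = 1 the three terms have sizes |z^8| = 1^8 = 1, |18z^3| = 18*1^3 = 18, |11| = 11
Step 2: The dominant term is g(z) = 18z^3; let h(z) = z^8 + 11 so f = g + h
Step 3: On |z| = 1: |g| = 18 and |h| <= 1 + 11 = 12
Step 4: Since 18 > 12, |h| < |g| on |z| = 1, so by Rouche f has the same number of zeros as g inside |z| < 1
Step 5: g(z) = 18z^3 has 3 zeros (at the origin, multiplicity 3) inside |z| < 1. Answer = 3

3


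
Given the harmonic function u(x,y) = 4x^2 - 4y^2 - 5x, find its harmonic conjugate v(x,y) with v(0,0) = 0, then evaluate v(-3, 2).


Step 1: v_x = -u_y = 8y + 0
Step 2: v_y = u_x = 8x - 5
Step 3: v = 8xy - 5y + C
Step 4: v(0,0) = 0 => C = 0
Step 5: v(-3, 2) = -58

-58


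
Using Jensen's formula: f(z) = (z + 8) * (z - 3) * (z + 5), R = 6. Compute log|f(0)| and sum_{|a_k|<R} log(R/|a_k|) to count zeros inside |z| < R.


Jensen's formula: (1/2pi)*integral log|f(Re^it)|dt = log|f(0)| + sum_{|a_k|<R} log(R/|a_k|)
Step 1: f(0) = 8 * (-3) * 5 = -120
Step 2: log|f(0)| = log|-8| + log|3| + log|-5| = 4.7875
Step 3: Zeros inside |z| < 6: 3, -5
Step 4: Jensen sum = log(6/3) + log(6/5) = 0.8755
Step 5: n(R) = number of terms in the Jensen sum = count of zeros inside |z| < 6 = 2

2


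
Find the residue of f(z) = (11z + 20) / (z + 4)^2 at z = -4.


Step 1: Pole of order 2 at z = -4
Step 2: Res = lim d/dz [(z + 4)^2 * f(z)] as z -> -4
Step 3: (z + 4)^2 * f(z) = 11z + 20
Step 4: d/dz[11z + 20] = 11

11


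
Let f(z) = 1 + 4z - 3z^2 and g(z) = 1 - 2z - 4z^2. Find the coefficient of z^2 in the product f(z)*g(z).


Step 1: z^2 term in f*g comes from: (1)*(-4z^2) + (4z)*(-2z) + (-3z^2)*(1)
Step 2: = -4 - 8 - 3
Step 3: = -15

-15


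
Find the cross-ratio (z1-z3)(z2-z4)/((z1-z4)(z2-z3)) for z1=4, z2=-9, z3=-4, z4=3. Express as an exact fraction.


Step 1: (z1-z3)(z2-z4) = 8 * (-12) = -96
Step 2: (z1-z4)(z2-z3) = 1 * (-5) = -5
Step 3: Cross-ratio = 96/5 = 96/5

96/5


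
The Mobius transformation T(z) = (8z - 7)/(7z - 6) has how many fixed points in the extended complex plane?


Step 1: Fixed points satisfy T(z) = z
Step 2: 7z^2 - 14z + 7 = 0
Step 3: Discriminant = (-14)^2 - 4*7*7 = 0
Step 4: Number of fixed points = 1

1


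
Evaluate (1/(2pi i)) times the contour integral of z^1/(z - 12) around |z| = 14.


Step 1: f(z) = z^1, a = 12 is inside |z| = 14
Step 2: By Cauchy integral formula: (1/(2pi*i)) * integral = f(a)
Step 3: f(12) = 12^1 = 12

12


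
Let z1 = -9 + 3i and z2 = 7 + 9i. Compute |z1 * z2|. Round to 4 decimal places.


Step 1: |z1| = sqrt((-9)^2 + 3^2) = sqrt(90)
Step 2: |z2| = sqrt(7^2 + 9^2) = sqrt(130)
Step 3: |z1*z2| = |z1|*|z2| = sqrt(90) * sqrt(130) = sqrt(90 * 130) = sqrt(11700)
Step 4: = 108.1665

108.1665


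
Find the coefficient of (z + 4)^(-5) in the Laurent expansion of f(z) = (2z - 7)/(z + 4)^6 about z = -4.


Step 1: Write the numerator in powers of (z + 4): 2z - 7 = 2(z + 4) + (2*(-4) - 7) = 2(z + 4) - 15
Step 2: Divide by (z + 4)^6: f(z) = -15(z + 4)^(-6) + 2(z + 4)^(-5)
Step 3: This finite sum is the Laurent series of f about z = -4.
Step 4: Coefficient of (z + 4)^(-5) = coefficient of (z + 4) in the re-centred numerator = 2

2


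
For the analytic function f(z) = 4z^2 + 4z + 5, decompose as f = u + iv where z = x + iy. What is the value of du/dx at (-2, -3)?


Step 1: f(z) = 4(x+iy)^2 + 4(x+iy) + 5
Step 2: u = 4(x^2 - y^2) + 4x + 5
Step 3: u_x = 8x + 4
Step 4: At (-2, -3): u_x = -16 + 4 = -12

-12


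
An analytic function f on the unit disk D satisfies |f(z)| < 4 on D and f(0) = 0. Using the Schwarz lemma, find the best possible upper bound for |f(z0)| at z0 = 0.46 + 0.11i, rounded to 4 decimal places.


Step 1: g = f/4 maps D -> D with g(0) = 0, so by the Schwarz lemma |g(z)| <= |z|, i.e. |f(z)| <= 4|z|; this is sharp (f(z) = 4z).
Step 2: |z0|^2 = 0.46^2 + 0.11^2 = 0.2237
Step 3: |z0| = sqrt(0.2237) = 0.472969
Step 4: Best bound = 4 * |z0| = 4 * 0.472969 = 1.8919

1.8919


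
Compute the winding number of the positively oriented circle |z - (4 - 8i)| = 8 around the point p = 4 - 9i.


Step 1: Center c = (4, -8), radius = 8
Step 2: |p - c|^2 = 0^2 + (-1)^2 = 1
Step 3: r^2 = 64
Step 4: |p-c| < r so winding number = 1

1


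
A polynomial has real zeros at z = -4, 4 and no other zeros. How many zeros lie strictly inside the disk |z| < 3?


Step 1: Check each root:
  z = -4: |-4| = 4 >= 3
  z = 4: |4| = 4 >= 3
Step 2: Count = 0

0


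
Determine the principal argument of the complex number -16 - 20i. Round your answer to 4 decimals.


Step 1: z = -16 - 20i
Step 2: arg(z) = atan2(-20, -16)
Step 3: arg(z) = -2.2455

-2.2455


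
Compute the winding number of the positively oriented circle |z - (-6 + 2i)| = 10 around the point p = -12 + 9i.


Step 1: Center c = (-6, 2), radius = 10
Step 2: |p - c|^2 = (-6)^2 + 7^2 = 85
Step 3: r^2 = 100
Step 4: |p-c| < r so winding number = 1

1


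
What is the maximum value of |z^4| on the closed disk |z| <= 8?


Step 1: On |z| = 8, |f(z)| = |z|^4 = 8^4
Step 2: By maximum modulus principle, maximum is on boundary.
Step 3: Maximum = 4096 = 4096

4096


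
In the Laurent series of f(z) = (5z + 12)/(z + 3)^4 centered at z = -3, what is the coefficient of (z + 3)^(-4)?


Step 1: Write the numerator in powers of (z + 3): 5z + 12 = 5(z + 3) + (5*(-3) + 12) = 5(z + 3) - 3
Step 2: Divide by (z + 3)^4: f(z) = -3(z + 3)^(-4) + 5(z + 3)^(-3)
Step 3: This finite sum is the Laurent series of f about z = -3.
Step 4: Coefficient of (z + 3)^(-4) = 5*(-3) + 12 = -3

-3


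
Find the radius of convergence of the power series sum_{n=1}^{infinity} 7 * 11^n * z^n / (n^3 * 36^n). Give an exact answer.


Step 1: General term a_n = 7 * 11^n / (n^3 * 36^n)
Step 2: By the root test, |a_n|^(1/n) = 7^(1/n) * 11 / (n^(3/n) * 36) -> 11/36 as n -> infinity (since 7^(1/n) -> 1 and n^(3/n) -> 1)
Step 3: R = 1/lim|a_n|^(1/n) = 36/11

36/11


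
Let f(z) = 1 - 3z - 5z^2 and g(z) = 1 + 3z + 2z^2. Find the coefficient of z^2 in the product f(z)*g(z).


Step 1: z^2 term in f*g comes from: (1)*(2z^2) + (-3z)*(3z) + (-5z^2)*(1)
Step 2: = 2 - 9 - 5
Step 3: = -12

-12


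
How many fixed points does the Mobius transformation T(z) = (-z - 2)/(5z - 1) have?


Step 1: Fixed points satisfy T(z) = z
Step 2: 5z^2 + 2 = 0
Step 3: Discriminant = 0^2 - 4*5*2 = -40
Step 4: Number of fixed points = 2

2


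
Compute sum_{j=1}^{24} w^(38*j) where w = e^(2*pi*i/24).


Step 1: The sum sum_{j=1}^{n} w^(k*j) equals n if n | k, else 0.
Step 2: Here n = 24, k = 38
Step 3: Does n divide k? 24 | 38 -> False
Step 4: Sum = 0

0


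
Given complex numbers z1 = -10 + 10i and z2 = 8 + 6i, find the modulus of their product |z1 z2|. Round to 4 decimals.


Step 1: |z1| = sqrt((-10)^2 + 10^2) = sqrt(200)
Step 2: |z2| = sqrt(8^2 + 6^2) = sqrt(100)
Step 3: |z1*z2| = |z1|*|z2| = sqrt(200) * sqrt(100) = sqrt(200 * 100) = sqrt(20000)
Step 4: = 141.4214

141.4214


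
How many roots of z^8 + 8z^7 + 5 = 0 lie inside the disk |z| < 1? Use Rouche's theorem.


Step 1: On |z| = 1 the three terms have sizes |z^8| = 1^8 = 1, |8z^7| = 8*1^7 = 8, |5| = 5
Step 2: The dominant term is g(z) = 8z^7; let h(z) = z^8 + 5 so f = g + h
Step 3: On |z| = 1: |g| = 8 and |h| <= 1 + 5 = 6
Step 4: Since 8 > 6, |h| < |g| on |z| = 1, so by Rouche f has the same number of zeros as g inside |z| < 1
Step 5: g(z) = 8z^7 has 7 zeros (at the origin, multiplicity 7) inside |z| < 1. Answer = 7

7


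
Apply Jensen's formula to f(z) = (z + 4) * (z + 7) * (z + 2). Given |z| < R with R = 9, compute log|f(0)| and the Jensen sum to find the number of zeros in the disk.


Jensen's formula: (1/2pi)*integral log|f(Re^it)|dt = log|f(0)| + sum_{|a_k|<R} log(R/|a_k|)
Step 1: f(0) = 4 * 7 * 2 = 56
Step 2: log|f(0)| = log|-4| + log|-7| + log|-2| = 4.0254
Step 3: Zeros inside |z| < 9: -4, -7, -2
Step 4: Jensen sum = log(9/4) + log(9/7) + log(9/2) = 2.5663
Step 5: n(R) = number of terms in the Jensen sum = count of zeros inside |z| < 9 = 3

3


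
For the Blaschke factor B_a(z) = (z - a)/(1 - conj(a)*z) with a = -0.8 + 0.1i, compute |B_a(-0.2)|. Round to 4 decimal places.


Step 1: Numerator z0 - a = -0.2 - (-0.8 + 0.1i) = 0.6 - 0.1i
Step 2: Denominator 1 - conj(a)*z0 = 1 - (-0.8 - 0.1i)*(-0.2) = 0.84 - 0.02i
Step 3: |z0 - a|^2 = 0.6^2 + (-0.1)^2 = 0.37; |1 - conj(a)*z0|^2 = 0.84^2 + (-0.02)^2 = 0.706
Step 4: |B_a(-0.2)| = sqrt(0.37 / 0.706) = sqrt(0.524079)
Step 5: = 0.7239

0.7239


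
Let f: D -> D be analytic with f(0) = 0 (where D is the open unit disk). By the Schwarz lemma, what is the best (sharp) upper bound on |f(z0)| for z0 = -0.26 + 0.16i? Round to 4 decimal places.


Step 1: Schwarz lemma: if f: D -> D is analytic with f(0) = 0, then |f(z)| <= |z| for all z in D, and this is sharp (f(z) = z).
Step 2: |z0|^2 = (-0.26)^2 + 0.16^2 = 0.0932
Step 3: |z0| = sqrt(0.0932) = 0.305287
Step 4: Best bound = |z0| = 0.3053

0.3053


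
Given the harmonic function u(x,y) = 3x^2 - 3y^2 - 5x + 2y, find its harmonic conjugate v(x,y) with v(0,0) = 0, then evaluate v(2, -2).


Step 1: v_x = -u_y = 6y - 2
Step 2: v_y = u_x = 6x - 5
Step 3: v = 6xy - 2x - 5y + C
Step 4: v(0,0) = 0 => C = 0
Step 5: v(2, -2) = -18

-18


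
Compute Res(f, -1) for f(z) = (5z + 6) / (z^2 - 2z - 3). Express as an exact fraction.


Step 1: Q(z) = z^2 - 2z - 3 = (z + 1)(z - 3)
Step 2: Q'(z) = 2z - 2
Step 3: Q'(-1) = -4, P(-1) = 1
Step 4: Res = P(-1)/Q'(-1) = 1/(-4) = -1/4

-1/4


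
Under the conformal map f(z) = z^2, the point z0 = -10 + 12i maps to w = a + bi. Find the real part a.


Step 1: z0 = -10 + 12i
Step 2: z0^2 = (-10)^2 - 12^2 - 240i
Step 3: real part = 100 - 144 = -44

-44


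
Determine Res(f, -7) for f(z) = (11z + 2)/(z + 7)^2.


Step 1: Pole of order 2 at z = -7
Step 2: Res = lim d/dz [(z + 7)^2 * f(z)] as z -> -7
Step 3: (z + 7)^2 * f(z) = 11z + 2
Step 4: d/dz[11z + 2] = 11

11


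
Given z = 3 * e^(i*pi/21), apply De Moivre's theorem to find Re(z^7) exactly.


Step 1: By De Moivre's theorem, z^7 = 3^7 * e^(i*7*pi/21) = 2187 * (cos(pi/3) + i*sin(pi/3))
Step 2: |z|^7 = 3^7 = 2187
Step 3: The angle pi/3 already lies in [0, 2*pi)
Step 4: cos(pi/3) = 1/2
Step 5: Re(z^7) = 2187 * 1/2 = 2187/2

2187/2


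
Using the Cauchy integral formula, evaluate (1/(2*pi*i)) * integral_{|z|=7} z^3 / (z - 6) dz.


Step 1: f(z) = z^3, a = 6 is inside |z| = 7
Step 2: By Cauchy integral formula: (1/(2pi*i)) * integral = f(a)
Step 3: f(6) = 6^3 = 216

216


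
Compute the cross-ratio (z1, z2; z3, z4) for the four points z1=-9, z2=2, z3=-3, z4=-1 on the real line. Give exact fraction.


Step 1: (z1-z3)(z2-z4) = (-6) * 3 = -18
Step 2: (z1-z4)(z2-z3) = (-8) * 5 = -40
Step 3: Cross-ratio = 18/40 = 9/20

9/20


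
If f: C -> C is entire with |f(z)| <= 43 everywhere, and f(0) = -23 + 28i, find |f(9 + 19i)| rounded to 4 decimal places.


Step 1: By Liouville's theorem, a bounded entire function is constant.
Step 2: f(z) = f(0) = -23 + 28i for all z.
Step 3: |f(w)| = |-23 + 28i| = sqrt(529 + 784)
Step 4: = 36.2353

36.2353


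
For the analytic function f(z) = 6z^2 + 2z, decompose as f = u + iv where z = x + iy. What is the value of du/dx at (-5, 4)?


Step 1: f(z) = 6(x+iy)^2 + 2(x+iy) + 0
Step 2: u = 6(x^2 - y^2) + 2x + 0
Step 3: u_x = 12x + 2
Step 4: At (-5, 4): u_x = -60 + 2 = -58

-58


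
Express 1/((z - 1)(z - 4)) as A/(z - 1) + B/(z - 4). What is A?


Step 1: Multiply both sides by (z - 1) and set z = 1
Step 2: A = 1 / (1 - 4)
Step 3: A = 1 / (-3)
Step 4: A = -1/3

-1/3


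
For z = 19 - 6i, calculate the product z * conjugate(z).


Step 1: conj(z) = 19 + 6i
Step 2: z * conj(z) = 19^2 + (-6)^2
Step 3: = 361 + 36 = 397

397


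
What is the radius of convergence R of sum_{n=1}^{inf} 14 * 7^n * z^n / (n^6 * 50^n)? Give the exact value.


Step 1: General term a_n = 14 * 7^n / (n^6 * 50^n)
Step 2: By the root test, |a_n|^(1/n) = 14^(1/n) * 7 / (n^(6/n) * 50) -> 7/50 as n -> infinity (since 14^(1/n) -> 1 and n^(6/n) -> 1)
Step 3: R = 1/lim|a_n|^(1/n) = 50/7

50/7


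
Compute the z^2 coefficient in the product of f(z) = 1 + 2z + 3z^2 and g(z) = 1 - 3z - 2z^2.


Step 1: z^2 term in f*g comes from: (1)*(-2z^2) + (2z)*(-3z) + (3z^2)*(1)
Step 2: = -2 - 6 + 3
Step 3: = -5

-5


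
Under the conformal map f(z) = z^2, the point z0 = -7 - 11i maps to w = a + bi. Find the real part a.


Step 1: z0 = -7 - 11i
Step 2: z0^2 = (-7)^2 - (-11)^2 + 154i
Step 3: real part = 49 - 121 = -72

-72


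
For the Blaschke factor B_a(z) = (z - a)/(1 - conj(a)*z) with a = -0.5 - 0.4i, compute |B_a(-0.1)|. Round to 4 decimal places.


Step 1: Numerator z0 - a = -0.1 - (-0.5 - 0.4i) = 0.4 + 0.4i
Step 2: Denominator 1 - conj(a)*z0 = 1 - (-0.5 + 0.4i)*(-0.1) = 0.95 + 0.04i
Step 3: |z0 - a|^2 = 0.4^2 + 0.4^2 = 0.32; |1 - conj(a)*z0|^2 = 0.95^2 + 0.04^2 = 0.9041
Step 4: |B_a(-0.1)| = sqrt(0.32 / 0.9041) = sqrt(0.353943)
Step 5: = 0.5949

0.5949


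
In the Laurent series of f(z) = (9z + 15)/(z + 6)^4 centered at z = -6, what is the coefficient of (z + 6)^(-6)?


Step 1: Write the numerator in powers of (z + 6): 9z + 15 = 9(z + 6) + (9*(-6) + 15) = 9(z + 6) - 39
Step 2: Divide by (z + 6)^4: f(z) = -39(z + 6)^(-4) + 9(z + 6)^(-3)
Step 3: This finite sum is the Laurent series of f about z = -6.
Step 4: Only the powers -4 and -3 appear, so the coefficient of (z + 6)^(-6) = 0

0


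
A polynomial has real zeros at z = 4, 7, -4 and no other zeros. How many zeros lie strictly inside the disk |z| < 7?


Step 1: Check each root:
  z = 4: |4| = 4 < 7
  z = 7: |7| = 7 >= 7
  z = -4: |-4| = 4 < 7
Step 2: Count = 2

2


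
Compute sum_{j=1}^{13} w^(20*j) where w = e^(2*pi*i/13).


Step 1: The sum sum_{j=1}^{n} w^(k*j) equals n if n | k, else 0.
Step 2: Here n = 13, k = 20
Step 3: Does n divide k? 13 | 20 -> False
Step 4: Sum = 0

0


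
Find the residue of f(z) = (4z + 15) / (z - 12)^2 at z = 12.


Step 1: Pole of order 2 at z = 12
Step 2: Res = lim d/dz [(z - 12)^2 * f(z)] as z -> 12
Step 3: (z - 12)^2 * f(z) = 4z + 15
Step 4: d/dz[4z + 15] = 4

4


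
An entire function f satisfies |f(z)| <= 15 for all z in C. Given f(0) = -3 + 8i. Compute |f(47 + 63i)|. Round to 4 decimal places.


Step 1: By Liouville's theorem, a bounded entire function is constant.
Step 2: f(z) = f(0) = -3 + 8i for all z.
Step 3: |f(w)| = |-3 + 8i| = sqrt(9 + 64)
Step 4: = 8.544

8.544


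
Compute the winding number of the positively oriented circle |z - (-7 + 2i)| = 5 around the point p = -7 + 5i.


Step 1: Center c = (-7, 2), radius = 5
Step 2: |p - c|^2 = 0^2 + 3^2 = 9
Step 3: r^2 = 25
Step 4: |p-c| < r so winding number = 1

1


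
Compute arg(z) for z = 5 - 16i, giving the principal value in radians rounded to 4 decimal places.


Step 1: z = 5 - 16i
Step 2: arg(z) = atan2(-16, 5)
Step 3: arg(z) = -1.2679

-1.2679


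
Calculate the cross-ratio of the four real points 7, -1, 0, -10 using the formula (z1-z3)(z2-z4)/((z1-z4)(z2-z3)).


Step 1: (z1-z3)(z2-z4) = 7 * 9 = 63
Step 2: (z1-z4)(z2-z3) = 17 * (-1) = -17
Step 3: Cross-ratio = -63/17 = -63/17

-63/17


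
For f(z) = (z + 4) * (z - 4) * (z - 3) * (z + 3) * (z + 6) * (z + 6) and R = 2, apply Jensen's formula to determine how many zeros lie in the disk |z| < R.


Jensen's formula: (1/2pi)*integral log|f(Re^it)|dt = log|f(0)| + sum_{|a_k|<R} log(R/|a_k|)
Step 1: f(0) = 4 * (-4) * (-3) * 3 * 6 * 6 = 5184
Step 2: log|f(0)| = log|-4| + log|4| + log|3| + log|-3| + log|-6| + log|-6| = 8.5533
Step 3: Zeros inside |z| < 2: none
Step 4: Jensen sum = (empty sum) = 0
Step 5: n(R) = number of terms in the Jensen sum = count of zeros inside |z| < 2 = 0

0


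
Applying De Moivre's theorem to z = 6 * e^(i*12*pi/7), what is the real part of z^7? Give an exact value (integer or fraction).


Step 1: By De Moivre's theorem, z^7 = 6^7 * e^(i*7*12*pi/7) = 279936 * (cos(12*pi) + i*sin(12*pi))
Step 2: |z|^7 = 6^7 = 279936
Step 3: Reduce the angle mod 2*pi: 12*pi - 12*pi = 0
Step 4: cos(0) = 1
Step 5: Re(z^7) = 279936 * 1 = 279936

279936


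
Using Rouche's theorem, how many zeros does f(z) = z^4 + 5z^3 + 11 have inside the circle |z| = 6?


Step 1: On |z| = 6 the three terms have sizes |z^4| = 6^4 = 1296, |5z^3| = 5*6^3 = 1080, |11| = 11
Step 2: The dominant term is g(z) = z^4; let h(z) = 5z^3 + 11 so f = g + h
Step 3: On |z| = 6: |g| = 1296 and |h| <= 1080 + 11 = 1091
Step 4: Since 1296 > 1091, |h| < |g| on |z| = 6, so by Rouche f has the same number of zeros as g inside |z| < 6
Step 5: g(z) = z^4 has 4 zeros (all at the origin) inside |z| < 6. Answer = 4

4


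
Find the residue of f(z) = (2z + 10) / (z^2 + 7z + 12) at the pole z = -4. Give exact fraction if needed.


Step 1: Q(z) = z^2 + 7z + 12 = (z + 4)(z + 3)
Step 2: Q'(z) = 2z + 7
Step 3: Q'(-4) = -1, P(-4) = 2
Step 4: Res = P(-4)/Q'(-4) = 2/(-1) = -2

-2


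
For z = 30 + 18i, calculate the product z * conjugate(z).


Step 1: conj(z) = 30 - 18i
Step 2: z * conj(z) = 30^2 + 18^2
Step 3: = 900 + 324 = 1224

1224


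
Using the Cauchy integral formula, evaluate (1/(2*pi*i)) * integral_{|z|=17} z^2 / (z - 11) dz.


Step 1: f(z) = z^2, a = 11 is inside |z| = 17
Step 2: By Cauchy integral formula: (1/(2pi*i)) * integral = f(a)
Step 3: f(11) = 11^2 = 121

121


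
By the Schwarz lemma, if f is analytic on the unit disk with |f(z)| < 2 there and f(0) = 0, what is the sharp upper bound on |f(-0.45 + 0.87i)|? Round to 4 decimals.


Step 1: g = f/2 maps D -> D with g(0) = 0, so by the Schwarz lemma |g(z)| <= |z|, i.e. |f(z)| <= 2|z|; this is sharp (f(z) = 2z).
Step 2: |z0|^2 = (-0.45)^2 + 0.87^2 = 0.9594
Step 3: |z0| = sqrt(0.9594) = 0.97949
Step 4: Best bound = 2 * |z0| = 2 * 0.97949 = 1.959

1.959


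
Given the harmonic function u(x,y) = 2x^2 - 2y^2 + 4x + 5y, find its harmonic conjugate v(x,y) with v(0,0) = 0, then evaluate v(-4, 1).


Step 1: v_x = -u_y = 4y - 5
Step 2: v_y = u_x = 4x + 4
Step 3: v = 4xy - 5x + 4y + C
Step 4: v(0,0) = 0 => C = 0
Step 5: v(-4, 1) = 8

8


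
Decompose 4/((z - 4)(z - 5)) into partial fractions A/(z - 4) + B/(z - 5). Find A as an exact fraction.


Step 1: Multiply both sides by (z - 4) and set z = 4
Step 2: A = 4 / (4 - 5)
Step 3: A = 4 / (-1)
Step 4: A = -4

-4


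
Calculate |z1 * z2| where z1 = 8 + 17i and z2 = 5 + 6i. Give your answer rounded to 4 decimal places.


Step 1: |z1| = sqrt(8^2 + 17^2) = sqrt(353)
Step 2: |z2| = sqrt(5^2 + 6^2) = sqrt(61)
Step 3: |z1*z2| = |z1|*|z2| = sqrt(353) * sqrt(61) = sqrt(353 * 61) = sqrt(21533)
Step 4: = 146.7413

146.7413


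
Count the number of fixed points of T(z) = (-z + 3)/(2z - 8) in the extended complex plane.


Step 1: Fixed points satisfy T(z) = z
Step 2: 2z^2 - 7z - 3 = 0
Step 3: Discriminant = (-7)^2 - 4*2*(-3) = 73
Step 4: Number of fixed points = 2

2


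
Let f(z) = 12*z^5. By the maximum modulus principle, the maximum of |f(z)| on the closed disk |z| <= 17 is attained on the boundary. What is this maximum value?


Step 1: On |z| = 17, |f(z)| = 12 * |z|^5 = 12 * 17^5
Step 2: By maximum modulus principle, maximum is on boundary.
Step 3: Maximum = 12 * 1419857 = 17038284

17038284


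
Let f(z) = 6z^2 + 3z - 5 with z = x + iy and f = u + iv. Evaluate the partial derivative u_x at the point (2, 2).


Step 1: f(z) = 6(x+iy)^2 + 3(x+iy) - 5
Step 2: u = 6(x^2 - y^2) + 3x - 5
Step 3: u_x = 12x + 3
Step 4: At (2, 2): u_x = 24 + 3 = 27

27


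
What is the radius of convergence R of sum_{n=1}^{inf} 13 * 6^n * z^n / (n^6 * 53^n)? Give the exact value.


Step 1: General term a_n = 13 * 6^n / (n^6 * 53^n)
Step 2: By the root test, |a_n|^(1/n) = 13^(1/n) * 6 / (n^(6/n) * 53) -> 6/53 as n -> infinity (since 13^(1/n) -> 1 and n^(6/n) -> 1)
Step 3: R = 1/lim|a_n|^(1/n) = 53/6

53/6


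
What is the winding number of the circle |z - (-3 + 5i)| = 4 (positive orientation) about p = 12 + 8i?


Step 1: Center c = (-3, 5), radius = 4
Step 2: |p - c|^2 = 15^2 + 3^2 = 234
Step 3: r^2 = 16
Step 4: |p-c| > r so winding number = 0

0


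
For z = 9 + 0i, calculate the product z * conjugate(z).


Step 1: conj(z) = 9 - 0i
Step 2: z * conj(z) = 9^2 + 0^2
Step 3: = 81 + 0 = 81

81


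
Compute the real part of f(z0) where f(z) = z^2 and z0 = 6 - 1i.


Step 1: z0 = 6 - 1i
Step 2: z0^2 = 6^2 - (-1)^2 - 12i
Step 3: real part = 36 - 1 = 35

35


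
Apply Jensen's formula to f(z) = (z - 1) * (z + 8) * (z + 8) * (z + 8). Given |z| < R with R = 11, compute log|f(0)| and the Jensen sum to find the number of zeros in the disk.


Jensen's formula: (1/2pi)*integral log|f(Re^it)|dt = log|f(0)| + sum_{|a_k|<R} log(R/|a_k|)
Step 1: f(0) = (-1) * 8 * 8 * 8 = -512
Step 2: log|f(0)| = log|1| + log|-8| + log|-8| + log|-8| = 6.2383
Step 3: Zeros inside |z| < 11: 1, -8, -8, -8
Step 4: Jensen sum = log(11/1) + log(11/8) + log(11/8) + log(11/8) = 3.3533
Step 5: n(R) = number of terms in the Jensen sum = count of zeros inside |z| < 11 = 4

4


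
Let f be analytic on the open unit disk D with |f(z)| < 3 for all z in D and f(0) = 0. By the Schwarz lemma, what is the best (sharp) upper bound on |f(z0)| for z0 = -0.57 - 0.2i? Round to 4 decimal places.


Step 1: g = f/3 maps D -> D with g(0) = 0, so by the Schwarz lemma |g(z)| <= |z|, i.e. |f(z)| <= 3|z|; this is sharp (f(z) = 3z).
Step 2: |z0|^2 = (-0.57)^2 + (-0.2)^2 = 0.3649
Step 3: |z0| = sqrt(0.3649) = 0.60407
Step 4: Best bound = 3 * |z0| = 3 * 0.60407 = 1.8122

1.8122


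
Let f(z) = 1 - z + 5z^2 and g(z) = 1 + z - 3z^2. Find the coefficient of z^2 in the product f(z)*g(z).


Step 1: z^2 term in f*g comes from: (1)*(-3z^2) + (-z)*(z) + (5z^2)*(1)
Step 2: = -3 - 1 + 5
Step 3: = 1

1


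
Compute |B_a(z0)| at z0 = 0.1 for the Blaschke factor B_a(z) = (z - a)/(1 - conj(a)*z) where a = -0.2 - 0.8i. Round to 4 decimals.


Step 1: Numerator z0 - a = 0.1 - (-0.2 - 0.8i) = 0.3 + 0.8i
Step 2: Denominator 1 - conj(a)*z0 = 1 - (-0.2 + 0.8i)*0.1 = 1.02 - 0.08i
Step 3: |z0 - a|^2 = 0.3^2 + 0.8^2 = 0.73; |1 - conj(a)*z0|^2 = 1.02^2 + (-0.08)^2 = 1.0468
Step 4: |B_a(0.1)| = sqrt(0.73 / 1.0468) = sqrt(0.697363)
Step 5: = 0.8351

0.8351


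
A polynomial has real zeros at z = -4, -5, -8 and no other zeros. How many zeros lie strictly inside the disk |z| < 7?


Step 1: Check each root:
  z = -4: |-4| = 4 < 7
  z = -5: |-5| = 5 < 7
  z = -8: |-8| = 8 >= 7
Step 2: Count = 2

2


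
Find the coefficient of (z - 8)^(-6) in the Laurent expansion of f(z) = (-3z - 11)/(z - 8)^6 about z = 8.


Step 1: Write the numerator in powers of (z - 8): -3z - 11 = -3(z - 8) + (-3*8 - 11) = -3(z - 8) - 35
Step 2: Divide by (z - 8)^6: f(z) = -35(z - 8)^(-6) - 3(z - 8)^(-5)
Step 3: This finite sum is the Laurent series of f about z = 8.
Step 4: Coefficient of (z - 8)^(-6) = -3*8 - 11 = -35

-35


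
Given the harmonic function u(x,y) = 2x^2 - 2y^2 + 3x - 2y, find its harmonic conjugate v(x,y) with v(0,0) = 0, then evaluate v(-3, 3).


Step 1: v_x = -u_y = 4y + 2
Step 2: v_y = u_x = 4x + 3
Step 3: v = 4xy + 2x + 3y + C
Step 4: v(0,0) = 0 => C = 0
Step 5: v(-3, 3) = -33

-33


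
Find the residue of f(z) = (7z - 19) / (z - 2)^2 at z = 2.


Step 1: Pole of order 2 at z = 2
Step 2: Res = lim d/dz [(z - 2)^2 * f(z)] as z -> 2
Step 3: (z - 2)^2 * f(z) = 7z - 19
Step 4: d/dz[7z - 19] = 7

7


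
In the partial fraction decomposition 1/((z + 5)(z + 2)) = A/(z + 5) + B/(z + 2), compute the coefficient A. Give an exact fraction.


Step 1: Multiply both sides by (z + 5) and set z = -5
Step 2: A = 1 / (-5 + 2)
Step 3: A = 1 / (-3)
Step 4: A = -1/3

-1/3


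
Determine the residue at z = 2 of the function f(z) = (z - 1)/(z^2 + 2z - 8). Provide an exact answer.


Step 1: Q(z) = z^2 + 2z - 8 = (z - 2)(z + 4)
Step 2: Q'(z) = 2z + 2
Step 3: Q'(2) = 6, P(2) = 1
Step 4: Res = P(2)/Q'(2) = 1/6 = 1/6

1/6


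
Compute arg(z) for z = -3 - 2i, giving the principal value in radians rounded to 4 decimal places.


Step 1: z = -3 - 2i
Step 2: arg(z) = atan2(-2, -3)
Step 3: arg(z) = -2.5536

-2.5536


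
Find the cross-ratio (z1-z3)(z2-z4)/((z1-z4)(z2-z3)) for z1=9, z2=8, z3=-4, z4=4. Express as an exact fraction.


Step 1: (z1-z3)(z2-z4) = 13 * 4 = 52
Step 2: (z1-z4)(z2-z3) = 5 * 12 = 60
Step 3: Cross-ratio = 52/60 = 13/15

13/15


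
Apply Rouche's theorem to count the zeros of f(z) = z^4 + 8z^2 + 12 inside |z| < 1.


Step 1: On |z| = 1 the three terms have sizes |z^4| = 1^4 = 1, |8z^2| = 8*1^2 = 8, |12| = 12
Step 2: The dominant term is g(z) = 12; let h(z) = z^4 + 8z^2 so f = g + h
Step 3: On |z| = 1: |g| = 12 and |h| <= 1 + 8 = 9
Step 4: Since 12 > 9, |h| < |g| on |z| = 1, so by Rouche f has the same number of zeros as g inside |z| < 1
Step 5: g(z) = 12 is a nonzero constant with no zeros inside |z| < 1. Answer = 0

0


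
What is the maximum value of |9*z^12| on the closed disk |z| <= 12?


Step 1: On |z| = 12, |f(z)| = 9 * |z|^12 = 9 * 12^12
Step 2: By maximum modulus principle, maximum is on boundary.
Step 3: Maximum = 9 * 8916100448256 = 80244904034304

80244904034304


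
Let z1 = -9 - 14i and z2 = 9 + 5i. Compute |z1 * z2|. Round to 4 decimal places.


Step 1: |z1| = sqrt((-9)^2 + (-14)^2) = sqrt(277)
Step 2: |z2| = sqrt(9^2 + 5^2) = sqrt(106)
Step 3: |z1*z2| = |z1|*|z2| = sqrt(277) * sqrt(106) = sqrt(277 * 106) = sqrt(29362)
Step 4: = 171.3534

171.3534


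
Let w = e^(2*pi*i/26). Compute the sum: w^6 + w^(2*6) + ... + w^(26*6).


Step 1: The sum sum_{j=1}^{n} w^(k*j) equals n if n | k, else 0.
Step 2: Here n = 26, k = 6
Step 3: Does n divide k? 26 | 6 -> False
Step 4: Sum = 0

0


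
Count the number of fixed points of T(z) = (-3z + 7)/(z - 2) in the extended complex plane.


Step 1: Fixed points satisfy T(z) = z
Step 2: z^2 + z - 7 = 0
Step 3: Discriminant = 1^2 - 4*1*(-7) = 29
Step 4: Number of fixed points = 2

2


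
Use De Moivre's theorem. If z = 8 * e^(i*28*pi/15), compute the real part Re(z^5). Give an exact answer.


Step 1: By De Moivre's theorem, z^5 = 8^5 * e^(i*5*28*pi/15) = 32768 * (cos(28*pi/3) + i*sin(28*pi/3))
Step 2: |z|^5 = 8^5 = 32768
Step 3: Reduce the angle mod 2*pi: 28*pi/3 - 8*pi = 4*pi/3
Step 4: cos(4*pi/3) = -1/2
Step 5: Re(z^5) = 32768 * (-1/2) = -16384

-16384


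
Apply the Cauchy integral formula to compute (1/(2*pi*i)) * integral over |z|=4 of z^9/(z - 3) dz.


Step 1: f(z) = z^9, a = 3 is inside |z| = 4
Step 2: By Cauchy integral formula: (1/(2pi*i)) * integral = f(a)
Step 3: f(3) = 3^9 = 19683

19683


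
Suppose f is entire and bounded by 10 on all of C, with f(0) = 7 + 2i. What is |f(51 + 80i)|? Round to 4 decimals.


Step 1: By Liouville's theorem, a bounded entire function is constant.
Step 2: f(z) = f(0) = 7 + 2i for all z.
Step 3: |f(w)| = |7 + 2i| = sqrt(49 + 4)
Step 4: = 7.2801

7.2801


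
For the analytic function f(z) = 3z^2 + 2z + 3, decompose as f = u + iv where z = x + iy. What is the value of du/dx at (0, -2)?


Step 1: f(z) = 3(x+iy)^2 + 2(x+iy) + 3
Step 2: u = 3(x^2 - y^2) + 2x + 3
Step 3: u_x = 6x + 2
Step 4: At (0, -2): u_x = 0 + 2 = 2

2


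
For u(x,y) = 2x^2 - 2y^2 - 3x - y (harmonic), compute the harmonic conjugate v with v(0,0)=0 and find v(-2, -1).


Step 1: v_x = -u_y = 4y + 1
Step 2: v_y = u_x = 4x - 3
Step 3: v = 4xy + x - 3y + C
Step 4: v(0,0) = 0 => C = 0
Step 5: v(-2, -1) = 9

9


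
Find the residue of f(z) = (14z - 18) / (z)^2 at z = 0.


Step 1: Pole of order 2 at z = 0
Step 2: Res = lim d/dz [(z)^2 * f(z)] as z -> 0
Step 3: (z)^2 * f(z) = 14z - 18
Step 4: d/dz[14z - 18] = 14

14


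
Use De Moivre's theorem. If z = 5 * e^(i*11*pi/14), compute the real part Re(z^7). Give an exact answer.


Step 1: By De Moivre's theorem, z^7 = 5^7 * e^(i*7*11*pi/14) = 78125 * (cos(11*pi/2) + i*sin(11*pi/2))
Step 2: |z|^7 = 5^7 = 78125
Step 3: Reduce the angle mod 2*pi: 11*pi/2 - 4*pi = 3*pi/2
Step 4: cos(3*pi/2) = 0
Step 5: Re(z^7) = 78125 * 0 = 0

0


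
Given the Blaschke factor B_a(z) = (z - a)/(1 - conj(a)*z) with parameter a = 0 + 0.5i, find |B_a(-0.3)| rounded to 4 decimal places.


Step 1: Numerator z0 - a = -0.3 - (0 + 0.5i) = -0.3 - 0.5i
Step 2: Denominator 1 - conj(a)*z0 = 1 - (0 - 0.5i)*(-0.3) = 1 - 0.15i
Step 3: |z0 - a|^2 = (-0.3)^2 + (-0.5)^2 = 0.34; |1 - conj(a)*z0|^2 = 1^2 + (-0.15)^2 = 1.0225
Step 4: |B_a(-0.3)| = sqrt(0.34 / 1.0225) = sqrt(0.332518)
Step 5: = 0.5766

0.5766


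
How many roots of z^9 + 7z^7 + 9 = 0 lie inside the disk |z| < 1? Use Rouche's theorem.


Step 1: On |z| = 1 the three terms have sizes |z^9| = 1^9 = 1, |7z^7| = 7*1^7 = 7, |9| = 9
Step 2: The dominant term is g(z) = 9; let h(z) = z^9 + 7z^7 so f = g + h
Step 3: On |z| = 1: |g| = 9 and |h| <= 1 + 7 = 8
Step 4: Since 9 > 8, |h| < |g| on |z| = 1, so by Rouche f has the same number of zeros as g inside |z| < 1
Step 5: g(z) = 9 is a nonzero constant with no zeros inside |z| < 1. Answer = 0

0


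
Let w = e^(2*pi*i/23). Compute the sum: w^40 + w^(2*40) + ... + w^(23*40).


Step 1: The sum sum_{j=1}^{n} w^(k*j) equals n if n | k, else 0.
Step 2: Here n = 23, k = 40
Step 3: Does n divide k? 23 | 40 -> False
Step 4: Sum = 0

0


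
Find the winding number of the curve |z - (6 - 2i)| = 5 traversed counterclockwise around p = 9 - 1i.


Step 1: Center c = (6, -2), radius = 5
Step 2: |p - c|^2 = 3^2 + 1^2 = 10
Step 3: r^2 = 25
Step 4: |p-c| < r so winding number = 1

1


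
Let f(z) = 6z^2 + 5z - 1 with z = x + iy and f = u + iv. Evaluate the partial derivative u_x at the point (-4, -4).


Step 1: f(z) = 6(x+iy)^2 + 5(x+iy) - 1
Step 2: u = 6(x^2 - y^2) + 5x - 1
Step 3: u_x = 12x + 5
Step 4: At (-4, -4): u_x = -48 + 5 = -43

-43


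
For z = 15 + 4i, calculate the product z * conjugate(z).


Step 1: conj(z) = 15 - 4i
Step 2: z * conj(z) = 15^2 + 4^2
Step 3: = 225 + 16 = 241

241


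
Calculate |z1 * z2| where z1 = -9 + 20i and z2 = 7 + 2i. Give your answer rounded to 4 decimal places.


Step 1: |z1| = sqrt((-9)^2 + 20^2) = sqrt(481)
Step 2: |z2| = sqrt(7^2 + 2^2) = sqrt(53)
Step 3: |z1*z2| = |z1|*|z2| = sqrt(481) * sqrt(53) = sqrt(481 * 53) = sqrt(25493)
Step 4: = 159.6653

159.6653


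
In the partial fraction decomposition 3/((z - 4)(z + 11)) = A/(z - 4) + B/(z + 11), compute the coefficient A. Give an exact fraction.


Step 1: Multiply both sides by (z - 4) and set z = 4
Step 2: A = 3 / (4 + 11)
Step 3: A = 3 / 15
Step 4: A = 1/5

1/5


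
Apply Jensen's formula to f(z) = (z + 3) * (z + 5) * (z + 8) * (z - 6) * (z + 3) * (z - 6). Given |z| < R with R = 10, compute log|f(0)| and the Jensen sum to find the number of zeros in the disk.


Jensen's formula: (1/2pi)*integral log|f(Re^it)|dt = log|f(0)| + sum_{|a_k|<R} log(R/|a_k|)
Step 1: f(0) = 3 * 5 * 8 * (-6) * 3 * (-6) = 12960
Step 2: log|f(0)| = log|-3| + log|-5| + log|-8| + log|6| + log|-3| + log|6| = 9.4696
Step 3: Zeros inside |z| < 10: -3, -5, -8, 6, -3, 6
Step 4: Jensen sum = log(10/3) + log(10/5) + log(10/8) + log(10/6) + log(10/3) + log(10/6) = 4.3459
Step 5: n(R) = number of terms in the Jensen sum = count of zeros inside |z| < 10 = 6

6


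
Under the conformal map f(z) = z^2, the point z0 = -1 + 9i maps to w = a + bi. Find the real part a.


Step 1: z0 = -1 + 9i
Step 2: z0^2 = (-1)^2 - 9^2 - 18i
Step 3: real part = 1 - 81 = -80

-80


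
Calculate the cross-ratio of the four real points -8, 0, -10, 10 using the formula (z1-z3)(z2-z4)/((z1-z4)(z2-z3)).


Step 1: (z1-z3)(z2-z4) = 2 * (-10) = -20
Step 2: (z1-z4)(z2-z3) = (-18) * 10 = -180
Step 3: Cross-ratio = 20/180 = 1/9

1/9
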